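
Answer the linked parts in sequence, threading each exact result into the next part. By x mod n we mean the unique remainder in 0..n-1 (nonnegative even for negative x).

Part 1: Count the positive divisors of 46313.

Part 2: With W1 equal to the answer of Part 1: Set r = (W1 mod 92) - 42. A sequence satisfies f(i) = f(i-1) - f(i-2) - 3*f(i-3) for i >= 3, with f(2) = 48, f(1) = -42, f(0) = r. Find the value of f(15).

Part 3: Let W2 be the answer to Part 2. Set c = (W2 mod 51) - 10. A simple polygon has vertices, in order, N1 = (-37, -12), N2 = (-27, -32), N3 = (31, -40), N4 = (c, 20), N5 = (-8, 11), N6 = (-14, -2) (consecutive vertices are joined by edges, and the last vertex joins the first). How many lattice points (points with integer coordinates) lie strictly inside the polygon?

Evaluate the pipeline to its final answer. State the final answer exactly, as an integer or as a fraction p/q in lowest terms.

2872

Part 1: 46313 = 29 * 1597; number of divisors = (1+1) * (1+1) = 4; answer 4
Part 2: W1 = 4; r = -38; f(3) = 1*(48) - 1*(-42) - 3*(-38) = 204; iterating: f(3)=204, f(4)=282, f(5)=-66, f(6)=-960, f(7)=-1740, f(8)=-582, f(9)=4038, f(10)=9840, f(11)=7548, f(12)=-14406, f(13)=-51474, f(14)=-59712, f(15)=34980; answer 34980
Part 3: W2 = 34980; c = 35; cross terms: (-37*-32 - -27*-12)=860, (-27*-40 - 31*-32)=2072, (31*20 - 35*-40)=2020, (35*11 - -8*20)=545, (-8*-2 - -14*11)=170, (-14*-12 - -37*-2)=94; twice the area = |5761| = 5761; area = 5761/2; boundary points = 10 + 2 + 4 + 1 + 1 + 1 = 19; strictly interior points = area - boundary/2 + 1 = 2872; answer 2872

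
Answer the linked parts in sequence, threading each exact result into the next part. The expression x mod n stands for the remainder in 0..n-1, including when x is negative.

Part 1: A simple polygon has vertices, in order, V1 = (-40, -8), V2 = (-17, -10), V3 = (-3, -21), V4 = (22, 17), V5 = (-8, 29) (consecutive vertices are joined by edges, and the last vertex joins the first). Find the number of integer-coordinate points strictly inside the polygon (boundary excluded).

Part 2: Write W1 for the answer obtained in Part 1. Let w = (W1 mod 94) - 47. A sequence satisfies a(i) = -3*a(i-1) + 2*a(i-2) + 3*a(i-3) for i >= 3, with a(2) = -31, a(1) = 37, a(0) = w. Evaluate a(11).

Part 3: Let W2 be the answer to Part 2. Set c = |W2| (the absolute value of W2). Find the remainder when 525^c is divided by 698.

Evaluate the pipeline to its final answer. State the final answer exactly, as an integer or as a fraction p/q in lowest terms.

33

Part 1: cross terms: (-40*-10 - -17*-8)=264, (-17*-21 - -3*-10)=327, (-3*17 - 22*-21)=411, (22*29 - -8*17)=774, (-8*-8 - -40*29)=1224; twice the area = |3000| = 3000; area = 1500; boundary points = 1 + 1 + 1 + 6 + 1 = 10; strictly interior points = area - boundary/2 + 1 = 1496; answer 1496
Part 2: W1 = 1496; w = 39; a(3) = -3*(-31) + 2*(37) + 3*(39) = 284; iterating: a(3)=284, a(4)=-803, a(5)=2884, a(6)=-9406, a(7)=31577, a(8)=-104891, a(9)=349609, a(10)=-1163878, a(11)=3876179; answer 3876179
Part 3: W2 = 3876179; c = 3876179; squarings mod 698: 525^1=525, 525^2=613, 525^4=245, 525^8=695, 525^16=9, 525^32=81, 525^64=279, 525^128=363, 525^256=545, 525^512=375, 525^1024=327, 525^2048=135, 525^4096=77, 525^8192=345, 525^16384=365, 525^32768=605, 525^65536=273, 525^131072=541, 525^262144=219, 525^524288=497, 525^1048576=615, 525^2097152=607; 525^3876179 = 525^1 * 525^2 * 525^16 * 525^64 * 525^256 * 525^1024 * 525^8192 * 525^65536 * 525^131072 * 525^524288 * 525^1048576 * 525^2097152 = 33 (mod 698); answer 33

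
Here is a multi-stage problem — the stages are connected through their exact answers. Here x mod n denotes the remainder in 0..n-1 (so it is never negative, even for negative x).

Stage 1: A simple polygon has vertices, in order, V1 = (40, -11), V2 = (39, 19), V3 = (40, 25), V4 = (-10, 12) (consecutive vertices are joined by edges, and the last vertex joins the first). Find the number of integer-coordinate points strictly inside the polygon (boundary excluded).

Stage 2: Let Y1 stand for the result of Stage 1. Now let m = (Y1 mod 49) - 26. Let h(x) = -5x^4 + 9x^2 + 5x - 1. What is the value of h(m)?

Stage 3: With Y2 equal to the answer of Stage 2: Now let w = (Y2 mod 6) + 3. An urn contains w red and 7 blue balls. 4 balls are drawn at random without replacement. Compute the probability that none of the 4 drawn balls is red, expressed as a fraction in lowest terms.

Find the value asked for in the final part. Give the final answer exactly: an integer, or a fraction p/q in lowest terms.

Stage 1: cross terms: (40*19 - 39*-11)=1189, (39*25 - 40*19)=215, (40*12 - -10*25)=730, (-10*-11 - 40*12)=-370; twice the area = |1764| = 1764; area = 882; boundary points = 1 + 1 + 1 + 1 = 4; strictly interior points = area - boundary/2 + 1 = 881; answer 881
Stage 2: Y1 = 881; m = 22; -5*(22)^4 + 9*(22)^2 + 5*(22)^1 - 1 = (-1171280) + (4356) + (110) + (-1) = -1166815; answer -1166815
Stage 3: Y2 = -1166815; w = 8; total draws C(15,4) = 1365; favorable C(7,4) = 35; P = 1/39; answer 1/39

1/39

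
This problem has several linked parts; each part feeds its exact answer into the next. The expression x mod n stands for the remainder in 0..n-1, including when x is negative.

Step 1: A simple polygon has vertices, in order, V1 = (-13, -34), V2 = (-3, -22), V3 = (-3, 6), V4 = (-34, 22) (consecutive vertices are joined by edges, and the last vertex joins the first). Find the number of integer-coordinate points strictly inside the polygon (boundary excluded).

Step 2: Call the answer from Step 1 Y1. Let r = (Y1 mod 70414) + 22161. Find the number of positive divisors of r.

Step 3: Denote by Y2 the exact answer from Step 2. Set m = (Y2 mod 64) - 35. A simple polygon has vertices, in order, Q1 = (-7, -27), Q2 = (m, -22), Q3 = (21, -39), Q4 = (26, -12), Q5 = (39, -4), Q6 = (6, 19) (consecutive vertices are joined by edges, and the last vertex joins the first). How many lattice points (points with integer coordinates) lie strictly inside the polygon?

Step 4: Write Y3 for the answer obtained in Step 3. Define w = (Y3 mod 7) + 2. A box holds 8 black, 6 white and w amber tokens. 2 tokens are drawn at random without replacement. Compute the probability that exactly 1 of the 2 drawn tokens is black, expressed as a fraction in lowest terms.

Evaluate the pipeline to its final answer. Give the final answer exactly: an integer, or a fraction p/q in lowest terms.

Step 1: cross terms: (-13*-22 - -3*-34)=184, (-3*6 - -3*-22)=-84, (-3*22 - -34*6)=138, (-34*-34 - -13*22)=1442; twice the area = |1680| = 1680; area = 840; boundary points = 2 + 28 + 1 + 7 = 38; strictly interior points = area - boundary/2 + 1 = 822; answer 822
Step 2: Y1 = 822; r = 22983; 22983 = 3 * 47 * 163; number of divisors = (1+1) * (1+1) * (1+1) = 8; answer 8
Step 3: Y2 = 8; m = -27; cross terms: (-7*-22 - -27*-27)=-575, (-27*-39 - 21*-22)=1515, (21*-12 - 26*-39)=762, (26*-4 - 39*-12)=364, (39*19 - 6*-4)=765, (6*-27 - -7*19)=-29; twice the area = |2802| = 2802; area = 1401; boundary points = 5 + 1 + 1 + 1 + 1 + 1 = 10; strictly interior points = area - boundary/2 + 1 = 1397; answer 1397
Step 4: Y3 = 1397; w = 6; total draws C(20,2) = 190; favorable C(8,1)*C(12,1) = 96; P = 48/95; answer 48/95

48/95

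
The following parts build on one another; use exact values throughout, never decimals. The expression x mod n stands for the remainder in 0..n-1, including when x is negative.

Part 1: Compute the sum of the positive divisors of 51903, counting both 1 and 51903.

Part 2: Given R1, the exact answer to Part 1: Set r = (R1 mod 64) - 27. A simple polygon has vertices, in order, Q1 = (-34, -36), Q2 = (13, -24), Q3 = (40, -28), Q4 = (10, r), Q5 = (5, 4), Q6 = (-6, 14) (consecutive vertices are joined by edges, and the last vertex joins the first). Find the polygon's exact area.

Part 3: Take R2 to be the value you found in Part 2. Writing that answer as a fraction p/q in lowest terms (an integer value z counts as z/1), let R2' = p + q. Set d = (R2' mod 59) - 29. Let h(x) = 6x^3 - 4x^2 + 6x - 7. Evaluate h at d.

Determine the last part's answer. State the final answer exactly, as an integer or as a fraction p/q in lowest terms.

Part 1: 51903 = 3^2 * 73 * 79; sigma = (1 + 3 + 9) * (1 + 73) * (1 + 79) = 13 * 74 * 80 = 76960; answer 76960
Part 2: R1 = 76960; r = 5; cross terms: (-34*-24 - 13*-36)=1284, (13*-28 - 40*-24)=596, (40*5 - 10*-28)=480, (10*4 - 5*5)=15, (5*14 - -6*4)=94, (-6*-36 - -34*14)=692; twice the area = |3161| = 3161; area = 3161/2; answer 3161/2
Part 3: R2 = 3161/2; threaded value p + q = 3163; d = 7; 6*(7)^3 - 4*(7)^2 + 6*(7)^1 - 7 = (2058) + (-196) + (42) + (-7) = 1897; answer 1897

1897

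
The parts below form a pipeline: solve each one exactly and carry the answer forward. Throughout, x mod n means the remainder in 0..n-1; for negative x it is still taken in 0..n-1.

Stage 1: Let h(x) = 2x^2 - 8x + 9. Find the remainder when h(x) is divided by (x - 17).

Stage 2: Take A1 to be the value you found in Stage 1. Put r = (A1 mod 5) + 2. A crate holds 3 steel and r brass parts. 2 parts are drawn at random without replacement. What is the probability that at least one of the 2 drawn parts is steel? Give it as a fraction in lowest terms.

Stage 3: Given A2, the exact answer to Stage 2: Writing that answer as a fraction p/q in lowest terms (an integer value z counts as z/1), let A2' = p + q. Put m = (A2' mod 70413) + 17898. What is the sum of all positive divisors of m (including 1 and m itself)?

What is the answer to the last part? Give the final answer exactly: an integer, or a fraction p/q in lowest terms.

Stage 1: remainder = value at the root: 2*(17)^2 - 8*(17)^1 + 9 = (578) + (-136) + (9) = 451; answer 451
Stage 2: A1 = 451; r = 3; total draws C(6,2) = 15; complement C(3,2) = 3; favorable 15 - 3 = 12; P = 4/5; answer 4/5
Stage 3: A2 = 4/5; threaded value p + q = 9; m = 17907; 17907 = 3 * 47 * 127; sigma = (1 + 3) * (1 + 47) * (1 + 127) = 4 * 48 * 128 = 24576; answer 24576

24576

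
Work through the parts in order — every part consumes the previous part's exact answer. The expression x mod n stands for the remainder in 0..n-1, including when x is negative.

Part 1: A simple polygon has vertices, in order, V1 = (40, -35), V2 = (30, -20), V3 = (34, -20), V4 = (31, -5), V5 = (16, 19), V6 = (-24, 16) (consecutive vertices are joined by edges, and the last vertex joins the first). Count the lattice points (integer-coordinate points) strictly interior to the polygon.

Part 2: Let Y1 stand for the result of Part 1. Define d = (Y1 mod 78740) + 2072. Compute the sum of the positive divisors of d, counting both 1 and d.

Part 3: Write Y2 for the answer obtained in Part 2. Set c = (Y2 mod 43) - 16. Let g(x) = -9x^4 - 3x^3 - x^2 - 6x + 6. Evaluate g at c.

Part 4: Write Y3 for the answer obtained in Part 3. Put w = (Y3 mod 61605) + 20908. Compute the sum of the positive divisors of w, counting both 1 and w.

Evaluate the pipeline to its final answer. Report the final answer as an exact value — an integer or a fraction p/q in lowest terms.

115544

Part 1: cross terms: (40*-20 - 30*-35)=250, (30*-20 - 34*-20)=80, (34*-5 - 31*-20)=450, (31*19 - 16*-5)=669, (16*16 - -24*19)=712, (-24*-35 - 40*16)=200; twice the area = |2361| = 2361; area = 2361/2; boundary points = 5 + 4 + 3 + 3 + 1 + 1 = 17; strictly interior points = area - boundary/2 + 1 = 1173; answer 1173
Part 2: Y1 = 1173; d = 3245; 3245 = 5 * 11 * 59; sigma = (1 + 5) * (1 + 11) * (1 + 59) = 6 * 12 * 60 = 4320; answer 4320
Part 3: Y2 = 4320; c = 4; -9*(4)^4 - 3*(4)^3 - 1*(4)^2 - 6*(4)^1 + 6 = (-2304) + (-192) + (-16) + (-24) + (6) = -2530; answer -2530
Part 4: Y3 = -2530; w = 79983; 79983 = 3^2 * 8887; sigma = (1 + 3 + 9) * (1 + 8887) = 13 * 8888 = 115544; answer 115544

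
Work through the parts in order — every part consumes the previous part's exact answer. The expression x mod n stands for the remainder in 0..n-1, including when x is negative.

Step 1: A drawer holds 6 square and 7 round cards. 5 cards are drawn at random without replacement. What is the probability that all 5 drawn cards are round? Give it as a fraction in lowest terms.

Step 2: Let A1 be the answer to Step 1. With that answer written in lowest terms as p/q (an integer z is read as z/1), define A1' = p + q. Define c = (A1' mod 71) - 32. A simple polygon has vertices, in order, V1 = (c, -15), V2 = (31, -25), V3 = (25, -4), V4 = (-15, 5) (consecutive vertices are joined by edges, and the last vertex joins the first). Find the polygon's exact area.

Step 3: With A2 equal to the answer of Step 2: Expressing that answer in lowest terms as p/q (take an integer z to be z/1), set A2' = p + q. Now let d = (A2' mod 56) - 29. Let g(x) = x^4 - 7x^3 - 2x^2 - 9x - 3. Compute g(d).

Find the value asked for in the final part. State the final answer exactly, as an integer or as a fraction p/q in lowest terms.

Step 1: total draws C(13,5) = 1287; favorable C(7,5) = 21; P = 7/429; answer 7/429
Step 2: A1 = 7/429; threaded value p + q = 436; c = -22; cross terms: (-22*-25 - 31*-15)=1015, (31*-4 - 25*-25)=501, (25*5 - -15*-4)=65, (-15*-15 - -22*5)=335; twice the area = |1916| = 1916; area = 958; answer 958
Step 3: A2 = 958; threaded value p + q = 959; d = -22; 1*(-22)^4 - 7*(-22)^3 - 2*(-22)^2 - 9*(-22)^1 - 3 = (234256) + (74536) + (-968) + (198) + (-3) = 308019; answer 308019

308019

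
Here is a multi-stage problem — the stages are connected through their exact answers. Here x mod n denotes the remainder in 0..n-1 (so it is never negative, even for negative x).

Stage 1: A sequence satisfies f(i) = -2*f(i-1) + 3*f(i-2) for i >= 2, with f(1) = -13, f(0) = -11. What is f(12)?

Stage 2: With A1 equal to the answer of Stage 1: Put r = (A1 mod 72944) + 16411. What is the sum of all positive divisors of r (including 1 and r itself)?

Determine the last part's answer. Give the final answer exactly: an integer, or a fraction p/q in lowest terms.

Stage 1: f(2) = -2*(-13) + 3*(-11) = -7; iterating: f(2)=-7, f(3)=-25, f(4)=29, f(5)=-133, f(6)=353, f(7)=-1105, f(8)=3269, f(9)=-9853, f(10)=29513, f(11)=-88585, f(12)=265709; answer 265709
Stage 2: A1 = 265709; r = 63288; 63288 = 2^3 * 3^3 * 293; sigma = (1 + 2 + 4 + 8) * (1 + 3 + 9 + 27) * (1 + 293) = 15 * 40 * 294 = 176400; answer 176400

176400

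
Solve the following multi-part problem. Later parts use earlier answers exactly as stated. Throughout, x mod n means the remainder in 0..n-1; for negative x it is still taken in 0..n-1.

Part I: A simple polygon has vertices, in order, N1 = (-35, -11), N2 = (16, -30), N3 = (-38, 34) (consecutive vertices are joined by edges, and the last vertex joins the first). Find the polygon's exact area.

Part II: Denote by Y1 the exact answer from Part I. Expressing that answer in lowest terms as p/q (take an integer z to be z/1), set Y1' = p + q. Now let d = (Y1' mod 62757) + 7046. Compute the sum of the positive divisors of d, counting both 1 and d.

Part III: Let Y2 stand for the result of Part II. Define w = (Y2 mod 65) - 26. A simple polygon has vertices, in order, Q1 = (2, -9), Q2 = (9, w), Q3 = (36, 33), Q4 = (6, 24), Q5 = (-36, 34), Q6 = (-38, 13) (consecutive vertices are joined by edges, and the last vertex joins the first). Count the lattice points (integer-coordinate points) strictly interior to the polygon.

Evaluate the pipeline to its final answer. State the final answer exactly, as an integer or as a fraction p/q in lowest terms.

1570

Part I: cross terms: (-35*-30 - 16*-11)=1226, (16*34 - -38*-30)=-596, (-38*-11 - -35*34)=1608; twice the area = |2238| = 2238; area = 1119; answer 1119
Part II: Y1 = 1119; threaded value p + q = 1120; d = 8166; 8166 = 2 * 3 * 1361; sigma = (1 + 2) * (1 + 3) * (1 + 1361) = 3 * 4 * 1362 = 16344; answer 16344
Part III: Y2 = 16344; w = 3; cross terms: (2*3 - 9*-9)=87, (9*33 - 36*3)=189, (36*24 - 6*33)=666, (6*34 - -36*24)=1068, (-36*13 - -38*34)=824, (-38*-9 - 2*13)=316; twice the area = |3150| = 3150; area = 1575; boundary points = 1 + 3 + 3 + 2 + 1 + 2 = 12; strictly interior points = area - boundary/2 + 1 = 1570; answer 1570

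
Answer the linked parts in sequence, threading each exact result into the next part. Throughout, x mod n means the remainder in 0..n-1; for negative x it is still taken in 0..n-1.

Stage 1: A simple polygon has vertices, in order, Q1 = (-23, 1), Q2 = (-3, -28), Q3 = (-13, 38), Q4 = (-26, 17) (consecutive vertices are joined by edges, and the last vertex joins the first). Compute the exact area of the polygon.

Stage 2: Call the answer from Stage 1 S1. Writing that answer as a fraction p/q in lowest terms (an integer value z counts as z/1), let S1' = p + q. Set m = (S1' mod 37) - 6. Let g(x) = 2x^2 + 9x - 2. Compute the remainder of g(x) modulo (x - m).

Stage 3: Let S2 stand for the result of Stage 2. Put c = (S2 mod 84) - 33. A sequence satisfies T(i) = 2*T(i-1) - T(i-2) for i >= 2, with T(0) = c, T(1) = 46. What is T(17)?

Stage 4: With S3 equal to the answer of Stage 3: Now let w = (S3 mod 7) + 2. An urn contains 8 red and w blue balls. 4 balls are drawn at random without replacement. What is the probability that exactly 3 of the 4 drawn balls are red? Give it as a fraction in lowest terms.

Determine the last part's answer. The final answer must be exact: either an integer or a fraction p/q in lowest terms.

224/495

Stage 1: cross terms: (-23*-28 - -3*1)=647, (-3*38 - -13*-28)=-478, (-13*17 - -26*38)=767, (-26*1 - -23*17)=365; twice the area = |1301| = 1301; area = 1301/2; answer 1301/2
Stage 2: S1 = 1301/2; threaded value p + q = 1303; m = 2; remainder = value at the root: 2*(2)^2 + 9*(2)^1 - 2 = (8) + (18) + (-2) = 24; answer 24
Stage 3: S2 = 24; c = -9; T(2) = 2*(46) - 1*(-9) = 101; iterating: T(2)=101, T(3)=156, T(4)=211, T(5)=266, T(6)=321, T(7)=376, T(8)=431, T(9)=486, T(10)=541, T(11)=596, T(12)=651, T(13)=706, T(14)=761, T(15)=816, T(16)=871, T(17)=926; answer 926
Stage 4: S3 = 926; w = 4; total draws C(12,4) = 495; favorable C(8,3)*C(4,1) = 224; P = 224/495; answer 224/495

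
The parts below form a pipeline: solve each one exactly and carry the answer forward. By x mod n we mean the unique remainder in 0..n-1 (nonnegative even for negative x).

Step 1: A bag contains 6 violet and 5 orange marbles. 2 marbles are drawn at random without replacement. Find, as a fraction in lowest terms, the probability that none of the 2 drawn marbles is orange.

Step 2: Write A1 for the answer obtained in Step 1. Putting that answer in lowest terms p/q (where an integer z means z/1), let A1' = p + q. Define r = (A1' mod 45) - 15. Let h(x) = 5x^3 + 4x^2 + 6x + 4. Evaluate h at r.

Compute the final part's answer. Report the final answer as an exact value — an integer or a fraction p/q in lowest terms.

-3

Step 1: total draws C(11,2) = 55; favorable C(6,2) = 15; P = 3/11; answer 3/11
Step 2: A1 = 3/11; threaded value p + q = 14; r = -1; 5*(-1)^3 + 4*(-1)^2 + 6*(-1)^1 + 4 = (-5) + (4) + (-6) + (4) = -3; answer -3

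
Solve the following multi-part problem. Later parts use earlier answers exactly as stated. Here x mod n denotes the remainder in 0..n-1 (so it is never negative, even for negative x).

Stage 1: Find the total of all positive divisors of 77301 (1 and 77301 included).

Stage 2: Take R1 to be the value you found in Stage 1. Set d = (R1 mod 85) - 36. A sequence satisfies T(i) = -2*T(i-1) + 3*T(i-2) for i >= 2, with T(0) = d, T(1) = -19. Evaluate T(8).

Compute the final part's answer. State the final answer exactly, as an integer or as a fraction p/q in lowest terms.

Stage 1: 77301 = 3^3 * 7 * 409; sigma = (1 + 3 + 9 + 27) * (1 + 7) * (1 + 409) = 40 * 8 * 410 = 131200; answer 131200
Stage 2: R1 = 131200; d = 9; T(2) = -2*(-19) + 3*(9) = 65; iterating: T(2)=65, T(3)=-187, T(4)=569, T(5)=-1699, T(6)=5105, T(7)=-15307, T(8)=45929; answer 45929

45929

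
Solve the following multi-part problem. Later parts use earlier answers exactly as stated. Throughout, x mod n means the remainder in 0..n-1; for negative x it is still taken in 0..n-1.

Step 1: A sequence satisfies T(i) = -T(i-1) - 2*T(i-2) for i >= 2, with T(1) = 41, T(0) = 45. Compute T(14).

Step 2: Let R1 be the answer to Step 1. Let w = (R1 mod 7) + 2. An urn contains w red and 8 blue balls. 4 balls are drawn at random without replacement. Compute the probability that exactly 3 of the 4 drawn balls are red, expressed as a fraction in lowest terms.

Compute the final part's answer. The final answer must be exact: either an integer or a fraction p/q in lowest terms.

Step 1: T(2) = -1*(41) - 2*(45) = -131; iterating: T(2)=-131, T(3)=49, T(4)=213, T(5)=-311, T(6)=-115, T(7)=737, T(8)=-507, T(9)=-967, T(10)=1981, T(11)=-47, T(12)=-3915, T(13)=4009, T(14)=3821; answer 3821
Step 2: R1 = 3821; w = 8; total draws C(16,4) = 1820; favorable C(8,3)*C(8,1) = 448; P = 16/65; answer 16/65

16/65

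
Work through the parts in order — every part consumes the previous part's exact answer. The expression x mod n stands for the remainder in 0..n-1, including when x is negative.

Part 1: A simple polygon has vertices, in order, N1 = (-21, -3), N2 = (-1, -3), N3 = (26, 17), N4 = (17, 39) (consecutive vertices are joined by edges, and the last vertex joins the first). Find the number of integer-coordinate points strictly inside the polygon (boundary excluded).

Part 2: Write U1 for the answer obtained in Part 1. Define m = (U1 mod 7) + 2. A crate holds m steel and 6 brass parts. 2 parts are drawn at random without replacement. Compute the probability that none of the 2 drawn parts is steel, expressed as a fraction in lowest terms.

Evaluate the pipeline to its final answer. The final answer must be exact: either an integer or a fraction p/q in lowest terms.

Part 1: cross terms: (-21*-3 - -1*-3)=60, (-1*17 - 26*-3)=61, (26*39 - 17*17)=725, (17*-3 - -21*39)=768; twice the area = |1614| = 1614; area = 807; boundary points = 20 + 1 + 1 + 2 = 24; strictly interior points = area - boundary/2 + 1 = 796; answer 796
Part 2: U1 = 796; m = 7; total draws C(13,2) = 78; favorable C(6,2) = 15; P = 5/26; answer 5/26

5/26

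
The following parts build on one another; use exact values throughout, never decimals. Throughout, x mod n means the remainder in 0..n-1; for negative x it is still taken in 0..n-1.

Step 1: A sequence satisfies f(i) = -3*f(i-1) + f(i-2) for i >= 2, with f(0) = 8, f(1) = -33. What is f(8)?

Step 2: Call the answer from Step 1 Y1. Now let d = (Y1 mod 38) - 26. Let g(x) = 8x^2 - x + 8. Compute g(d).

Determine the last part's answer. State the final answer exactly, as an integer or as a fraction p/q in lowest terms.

83

Step 1: f(2) = -3*(-33) + 1*(8) = 107; iterating: f(2)=107, f(3)=-354, f(4)=1169, f(5)=-3861, f(6)=12752, f(7)=-42117, f(8)=139103; answer 139103
Step 2: Y1 = 139103; d = -3; 8*(-3)^2 - 1*(-3)^1 + 8 = (72) + (3) + (8) = 83; answer 83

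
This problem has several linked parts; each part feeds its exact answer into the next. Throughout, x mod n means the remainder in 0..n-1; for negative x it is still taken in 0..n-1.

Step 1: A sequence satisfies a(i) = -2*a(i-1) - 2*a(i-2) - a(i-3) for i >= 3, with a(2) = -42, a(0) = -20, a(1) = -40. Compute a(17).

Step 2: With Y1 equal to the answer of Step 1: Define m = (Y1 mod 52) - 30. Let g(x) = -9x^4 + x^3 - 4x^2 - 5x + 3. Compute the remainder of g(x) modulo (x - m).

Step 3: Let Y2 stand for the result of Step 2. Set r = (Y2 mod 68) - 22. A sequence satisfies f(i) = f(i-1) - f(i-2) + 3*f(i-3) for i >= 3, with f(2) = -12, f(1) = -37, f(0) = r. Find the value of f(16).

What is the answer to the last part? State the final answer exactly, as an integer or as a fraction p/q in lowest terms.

-15623

Step 1: a(3) = -2*(-42) - 2*(-40) - 1*(-20) = 184; iterating: a(3)=184, a(4)=-244, a(5)=162, a(6)=-20, a(7)=-40, a(8)=-42, a(9)=184, a(10)=-244, a(11)=162, a(12)=-20, a(13)=-40, a(14)=-42, a(15)=184, a(16)=-244, a(17)=162; answer 162
Step 2: Y1 = 162; m = -24; remainder = value at the root: -9*(-24)^4 + 1*(-24)^3 - 4*(-24)^2 - 5*(-24)^1 + 3 = (-2985984) + (-13824) + (-2304) + (120) + (3) = -3001989; answer -3001989
Step 3: Y2 = -3001989; r = -15; f(3) = 1*(-12) - 1*(-37) + 3*(-15) = -20; iterating: f(3)=-20, f(4)=-119, f(5)=-135, f(6)=-76, f(7)=-298, f(8)=-627, f(9)=-557, f(10)=-824, f(11)=-2148, f(12)=-2995, f(13)=-3319, f(14)=-6768, f(15)=-12434, f(16)=-15623; answer -15623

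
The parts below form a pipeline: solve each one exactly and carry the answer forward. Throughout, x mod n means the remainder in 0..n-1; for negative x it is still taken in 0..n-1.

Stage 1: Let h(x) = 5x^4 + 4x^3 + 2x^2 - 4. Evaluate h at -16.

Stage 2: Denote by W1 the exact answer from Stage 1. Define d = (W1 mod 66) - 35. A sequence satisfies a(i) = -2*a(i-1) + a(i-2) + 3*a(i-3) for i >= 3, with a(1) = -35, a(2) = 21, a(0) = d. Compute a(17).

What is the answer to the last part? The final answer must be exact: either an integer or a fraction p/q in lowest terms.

86770

Stage 1: 5*(-16)^4 + 4*(-16)^3 + 2*(-16)^2 - 4 = (327680) + (-16384) + (512) + (-4) = 311804; answer 311804
Stage 2: W1 = 311804; d = -15; a(3) = -2*(21) + 1*(-35) + 3*(-15) = -122; iterating: a(3)=-122, a(4)=160, a(5)=-379, a(6)=552, a(7)=-1003, a(8)=1421, a(9)=-2189, a(10)=2790, a(11)=-3506, a(12)=3235, a(13)=-1606, a(14)=-4071, a(15)=16241, a(16)=-41371, a(17)=86770; answer 86770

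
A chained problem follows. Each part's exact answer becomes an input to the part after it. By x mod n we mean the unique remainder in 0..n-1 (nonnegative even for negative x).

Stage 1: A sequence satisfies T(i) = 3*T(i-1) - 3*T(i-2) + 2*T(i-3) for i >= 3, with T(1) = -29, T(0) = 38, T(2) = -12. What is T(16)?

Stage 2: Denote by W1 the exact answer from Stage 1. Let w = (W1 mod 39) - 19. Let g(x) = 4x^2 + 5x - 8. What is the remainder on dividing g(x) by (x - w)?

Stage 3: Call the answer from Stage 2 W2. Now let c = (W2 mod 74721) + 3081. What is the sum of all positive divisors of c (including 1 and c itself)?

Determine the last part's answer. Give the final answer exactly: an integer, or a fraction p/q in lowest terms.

5616

Stage 1: T(3) = 3*(-12) - 3*(-29) + 2*(38) = 127; iterating: T(3)=127, T(4)=359, T(5)=672, T(6)=1193, T(7)=2281, T(8)=4608, T(9)=9367, T(10)=18839, T(11)=37632, T(12)=75113, T(13)=150121, T(14)=300288, T(15)=600727, T(16)=1201559; answer 1201559
Stage 2: W1 = 1201559; w = -11; remainder = value at the root: 4*(-11)^2 + 5*(-11)^1 - 8 = (484) + (-55) + (-8) = 421; answer 421
Stage 3: W2 = 421; c = 3502; 3502 = 2 * 17 * 103; sigma = (1 + 2) * (1 + 17) * (1 + 103) = 3 * 18 * 104 = 5616; answer 5616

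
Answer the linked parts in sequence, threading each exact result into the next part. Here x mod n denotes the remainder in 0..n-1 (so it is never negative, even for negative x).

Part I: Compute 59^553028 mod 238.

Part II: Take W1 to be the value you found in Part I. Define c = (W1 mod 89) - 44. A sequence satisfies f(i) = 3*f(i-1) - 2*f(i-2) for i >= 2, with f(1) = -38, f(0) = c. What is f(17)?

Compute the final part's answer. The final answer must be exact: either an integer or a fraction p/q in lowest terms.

Part I: squarings mod 238: 59^1=59, 59^2=149, 59^4=67, 59^8=205, 59^16=137, 59^32=205, 59^64=137, 59^128=205, 59^256=137, 59^512=205, 59^1024=137, 59^2048=205, 59^4096=137, 59^8192=205, 59^16384=137, 59^32768=205, 59^65536=137, 59^131072=205, 59^262144=137, 59^524288=205; 59^553028 = 59^4 * 59^64 * 59^4096 * 59^8192 * 59^16384 * 59^524288 = 135 (mod 238); answer 135
Part II: W1 = 135; c = 2; f(2) = 3*(-38) - 2*(2) = -118; iterating: f(2)=-118, f(3)=-278, f(4)=-598, f(5)=-1238, f(6)=-2518, f(7)=-5078, f(8)=-10198, f(9)=-20438, f(10)=-40918, f(11)=-81878, f(12)=-163798, f(13)=-327638, f(14)=-655318, f(15)=-1310678, f(16)=-2621398, f(17)=-5242838; answer -5242838

-5242838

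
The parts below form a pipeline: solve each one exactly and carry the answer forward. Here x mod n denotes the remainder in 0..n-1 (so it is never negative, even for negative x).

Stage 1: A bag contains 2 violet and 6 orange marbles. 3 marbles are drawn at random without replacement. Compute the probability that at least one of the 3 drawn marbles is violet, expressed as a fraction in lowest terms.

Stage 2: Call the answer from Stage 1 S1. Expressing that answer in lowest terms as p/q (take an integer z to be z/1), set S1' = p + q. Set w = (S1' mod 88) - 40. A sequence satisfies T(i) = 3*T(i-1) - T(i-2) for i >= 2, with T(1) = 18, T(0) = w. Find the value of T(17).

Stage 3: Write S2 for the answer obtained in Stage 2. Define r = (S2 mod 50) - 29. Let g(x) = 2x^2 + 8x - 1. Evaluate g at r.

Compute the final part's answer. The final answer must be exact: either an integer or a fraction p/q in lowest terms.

Stage 1: total draws C(8,3) = 56; complement C(6,3) = 20; favorable 56 - 20 = 36; P = 9/14; answer 9/14
Stage 2: S1 = 9/14; threaded value p + q = 23; w = -17; T(2) = 3*(18) - 1*(-17) = 71; iterating: T(2)=71, T(3)=195, T(4)=514, T(5)=1347, T(6)=3527, T(7)=9234, T(8)=24175, T(9)=63291, T(10)=165698, T(11)=433803, T(12)=1135711, T(13)=2973330, T(14)=7784279, T(15)=20379507, T(16)=53354242, T(17)=139683219; answer 139683219
Stage 3: S2 = 139683219; r = -10; 2*(-10)^2 + 8*(-10)^1 - 1 = (200) + (-80) + (-1) = 119; answer 119

119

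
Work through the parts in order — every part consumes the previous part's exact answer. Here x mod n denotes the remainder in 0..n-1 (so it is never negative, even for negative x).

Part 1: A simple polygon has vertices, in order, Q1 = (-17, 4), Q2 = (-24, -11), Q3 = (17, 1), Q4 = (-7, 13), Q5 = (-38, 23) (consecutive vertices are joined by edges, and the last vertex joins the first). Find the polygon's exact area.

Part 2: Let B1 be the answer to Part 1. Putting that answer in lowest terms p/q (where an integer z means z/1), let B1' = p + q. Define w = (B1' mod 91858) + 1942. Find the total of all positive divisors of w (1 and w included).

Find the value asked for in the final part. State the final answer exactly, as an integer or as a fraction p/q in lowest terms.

3852

Part 1: cross terms: (-17*-11 - -24*4)=283, (-24*1 - 17*-11)=163, (17*13 - -7*1)=228, (-7*23 - -38*13)=333, (-38*4 - -17*23)=239; twice the area = |1246| = 1246; area = 623; answer 623
Part 2: B1 = 623; threaded value p + q = 624; w = 2566; 2566 = 2 * 1283; sigma = (1 + 2) * (1 + 1283) = 3 * 1284 = 3852; answer 3852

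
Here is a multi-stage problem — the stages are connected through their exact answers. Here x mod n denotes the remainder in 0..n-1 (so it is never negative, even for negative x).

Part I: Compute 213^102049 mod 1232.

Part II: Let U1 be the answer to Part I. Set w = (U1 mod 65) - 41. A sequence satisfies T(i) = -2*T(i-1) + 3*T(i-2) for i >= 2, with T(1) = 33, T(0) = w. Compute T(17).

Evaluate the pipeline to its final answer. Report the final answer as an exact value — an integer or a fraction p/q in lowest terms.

Part I: squarings mod 1232: 213^1=213, 213^2=1017, 213^4=641, 213^8=625, 213^16=81, 213^32=401, 213^64=641, 213^128=625, 213^256=81, 213^512=401, 213^1024=641, 213^2048=625, 213^4096=81, 213^8192=401, 213^16384=641, 213^32768=625, 213^65536=81; 213^102049 = 213^1 * 213^32 * 213^128 * 213^512 * 213^1024 * 213^2048 * 213^32768 * 213^65536 = 773 (mod 1232); answer 773
Part II: U1 = 773; w = 17; T(2) = -2*(33) + 3*(17) = -15; iterating: T(2)=-15, T(3)=129, T(4)=-303, T(5)=993, T(6)=-2895, T(7)=8769, T(8)=-26223, T(9)=78753, T(10)=-236175, T(11)=708609, T(12)=-2125743, T(13)=6377313, T(14)=-19131855, T(15)=57395649, T(16)=-172186863, T(17)=516560673; answer 516560673

516560673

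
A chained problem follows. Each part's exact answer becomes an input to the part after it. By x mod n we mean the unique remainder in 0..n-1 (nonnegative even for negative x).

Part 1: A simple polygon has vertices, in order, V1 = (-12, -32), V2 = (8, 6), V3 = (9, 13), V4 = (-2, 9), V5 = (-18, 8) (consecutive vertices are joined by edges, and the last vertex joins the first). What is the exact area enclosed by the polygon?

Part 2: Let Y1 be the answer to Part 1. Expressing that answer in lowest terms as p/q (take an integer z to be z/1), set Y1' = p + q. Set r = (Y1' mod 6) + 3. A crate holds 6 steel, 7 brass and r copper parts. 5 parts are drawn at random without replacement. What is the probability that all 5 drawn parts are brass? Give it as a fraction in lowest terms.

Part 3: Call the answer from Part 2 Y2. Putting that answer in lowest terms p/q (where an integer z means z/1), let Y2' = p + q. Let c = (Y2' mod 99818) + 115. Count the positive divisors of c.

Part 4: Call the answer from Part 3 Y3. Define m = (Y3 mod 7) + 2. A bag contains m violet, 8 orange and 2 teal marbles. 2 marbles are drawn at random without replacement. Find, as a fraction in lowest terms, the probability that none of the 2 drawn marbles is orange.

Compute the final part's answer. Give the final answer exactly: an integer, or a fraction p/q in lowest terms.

7/30

Part 1: cross terms: (-12*6 - 8*-32)=184, (8*13 - 9*6)=50, (9*9 - -2*13)=107, (-2*8 - -18*9)=146, (-18*-32 - -12*8)=672; twice the area = |1159| = 1159; area = 1159/2; answer 1159/2
Part 2: Y1 = 1159/2; threaded value p + q = 1161; r = 6; total draws C(19,5) = 11628; favorable C(7,5) = 21; P = 7/3876; answer 7/3876
Part 3: Y2 = 7/3876; threaded value p + q = 3883; c = 3998; 3998 = 2 * 1999; number of divisors = (1+1) * (1+1) = 4; answer 4
Part 4: Y3 = 4; m = 6; total draws C(16,2) = 120; favorable C(8,2) = 28; P = 7/30; answer 7/30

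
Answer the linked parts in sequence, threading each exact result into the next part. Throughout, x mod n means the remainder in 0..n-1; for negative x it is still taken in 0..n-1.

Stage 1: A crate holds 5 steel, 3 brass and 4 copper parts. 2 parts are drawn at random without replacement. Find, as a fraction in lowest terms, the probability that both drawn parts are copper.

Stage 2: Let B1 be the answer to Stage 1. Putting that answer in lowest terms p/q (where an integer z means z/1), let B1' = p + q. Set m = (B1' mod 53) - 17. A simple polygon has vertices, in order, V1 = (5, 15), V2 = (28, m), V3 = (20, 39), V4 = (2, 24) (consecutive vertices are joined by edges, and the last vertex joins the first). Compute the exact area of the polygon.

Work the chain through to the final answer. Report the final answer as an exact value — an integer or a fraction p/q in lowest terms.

Stage 1: total draws C(12,2) = 66; favorable C(4,2) = 6; P = 1/11; answer 1/11
Stage 2: B1 = 1/11; threaded value p + q = 12; m = -5; cross terms: (5*-5 - 28*15)=-445, (28*39 - 20*-5)=1192, (20*24 - 2*39)=402, (2*15 - 5*24)=-90; twice the area = |1059| = 1059; area = 1059/2; answer 1059/2

1059/2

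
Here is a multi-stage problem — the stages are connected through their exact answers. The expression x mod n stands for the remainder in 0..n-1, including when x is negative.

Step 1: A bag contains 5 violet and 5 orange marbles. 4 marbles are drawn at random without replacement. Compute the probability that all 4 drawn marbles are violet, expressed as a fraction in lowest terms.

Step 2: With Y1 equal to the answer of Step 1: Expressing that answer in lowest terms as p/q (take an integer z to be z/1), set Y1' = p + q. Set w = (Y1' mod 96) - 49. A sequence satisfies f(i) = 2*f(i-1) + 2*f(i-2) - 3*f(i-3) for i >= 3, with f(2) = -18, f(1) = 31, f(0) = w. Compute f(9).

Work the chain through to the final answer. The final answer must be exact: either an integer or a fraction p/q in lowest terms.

Step 1: total draws C(10,4) = 210; favorable C(5,4) = 5; P = 1/42; answer 1/42
Step 2: Y1 = 1/42; threaded value p + q = 43; w = -6; f(3) = 2*(-18) + 2*(31) - 3*(-6) = 44; iterating: f(3)=44, f(4)=-41, f(5)=60, f(6)=-94, f(7)=55, f(8)=-258, f(9)=-124; answer -124

-124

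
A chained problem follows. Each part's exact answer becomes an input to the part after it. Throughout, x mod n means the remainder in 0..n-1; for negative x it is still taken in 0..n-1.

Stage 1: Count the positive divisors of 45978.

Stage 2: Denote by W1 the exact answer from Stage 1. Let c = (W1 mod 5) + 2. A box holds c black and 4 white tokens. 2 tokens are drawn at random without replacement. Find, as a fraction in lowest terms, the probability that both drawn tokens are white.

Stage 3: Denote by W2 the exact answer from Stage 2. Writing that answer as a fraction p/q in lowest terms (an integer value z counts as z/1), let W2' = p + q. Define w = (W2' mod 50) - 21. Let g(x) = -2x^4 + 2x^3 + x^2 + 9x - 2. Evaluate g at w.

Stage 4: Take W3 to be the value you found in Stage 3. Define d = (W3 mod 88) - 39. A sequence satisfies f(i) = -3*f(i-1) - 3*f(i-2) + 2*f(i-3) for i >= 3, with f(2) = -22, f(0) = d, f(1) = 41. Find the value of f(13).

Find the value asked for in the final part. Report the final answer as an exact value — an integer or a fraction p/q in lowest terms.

Stage 1: 45978 = 2 * 3 * 79 * 97; number of divisors = (1+1) * (1+1) * (1+1) * (1+1) = 16; answer 16
Stage 2: W1 = 16; c = 3; total draws C(7,2) = 21; favorable C(4,2) = 6; P = 2/7; answer 2/7
Stage 3: W2 = 2/7; threaded value p + q = 9; w = -12; -2*(-12)^4 + 2*(-12)^3 + 1*(-12)^2 + 9*(-12)^1 - 2 = (-41472) + (-3456) + (144) + (-108) + (-2) = -44894; answer -44894
Stage 4: W3 = -44894; d = 35; f(3) = -3*(-22) - 3*(41) + 2*(35) = 13; iterating: f(3)=13, f(4)=109, f(5)=-410, f(6)=929, f(7)=-1339, f(8)=410, f(9)=4645, f(10)=-17843, f(11)=40414, f(12)=-58423, f(13)=18341; answer 18341

18341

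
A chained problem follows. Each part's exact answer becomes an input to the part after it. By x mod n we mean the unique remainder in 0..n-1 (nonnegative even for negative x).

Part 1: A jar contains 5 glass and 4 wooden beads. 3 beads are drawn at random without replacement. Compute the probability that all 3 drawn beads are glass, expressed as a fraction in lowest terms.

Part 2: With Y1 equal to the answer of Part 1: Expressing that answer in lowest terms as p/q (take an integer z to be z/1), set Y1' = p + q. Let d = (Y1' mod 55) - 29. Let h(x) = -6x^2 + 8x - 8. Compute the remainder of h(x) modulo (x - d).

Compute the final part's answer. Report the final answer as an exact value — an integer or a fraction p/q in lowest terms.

Part 1: total draws C(9,3) = 84; favorable C(5,3) = 10; P = 5/42; answer 5/42
Part 2: Y1 = 5/42; threaded value p + q = 47; d = 18; remainder = value at the root: -6*(18)^2 + 8*(18)^1 - 8 = (-1944) + (144) + (-8) = -1808; answer -1808

-1808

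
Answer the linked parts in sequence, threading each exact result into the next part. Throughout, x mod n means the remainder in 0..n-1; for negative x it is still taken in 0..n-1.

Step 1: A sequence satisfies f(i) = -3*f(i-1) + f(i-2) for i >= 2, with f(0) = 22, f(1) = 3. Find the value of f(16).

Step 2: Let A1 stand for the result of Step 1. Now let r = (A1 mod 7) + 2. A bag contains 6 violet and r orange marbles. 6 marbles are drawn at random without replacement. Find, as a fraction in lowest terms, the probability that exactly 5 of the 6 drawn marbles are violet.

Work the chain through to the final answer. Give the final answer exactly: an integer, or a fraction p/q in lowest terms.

Step 1: f(2) = -3*(3) + 1*(22) = 13; iterating: f(2)=13, f(3)=-36, f(4)=121, f(5)=-399, f(6)=1318, f(7)=-4353, f(8)=14377, f(9)=-47484, f(10)=156829, f(11)=-517971, f(12)=1710742, f(13)=-5650197, f(14)=18661333, f(15)=-61634196, f(16)=203563921; answer 203563921
Step 2: A1 = 203563921; r = 3; total draws C(9,6) = 84; favorable C(6,5)*C(3,1) = 18; P = 3/14; answer 3/14

3/14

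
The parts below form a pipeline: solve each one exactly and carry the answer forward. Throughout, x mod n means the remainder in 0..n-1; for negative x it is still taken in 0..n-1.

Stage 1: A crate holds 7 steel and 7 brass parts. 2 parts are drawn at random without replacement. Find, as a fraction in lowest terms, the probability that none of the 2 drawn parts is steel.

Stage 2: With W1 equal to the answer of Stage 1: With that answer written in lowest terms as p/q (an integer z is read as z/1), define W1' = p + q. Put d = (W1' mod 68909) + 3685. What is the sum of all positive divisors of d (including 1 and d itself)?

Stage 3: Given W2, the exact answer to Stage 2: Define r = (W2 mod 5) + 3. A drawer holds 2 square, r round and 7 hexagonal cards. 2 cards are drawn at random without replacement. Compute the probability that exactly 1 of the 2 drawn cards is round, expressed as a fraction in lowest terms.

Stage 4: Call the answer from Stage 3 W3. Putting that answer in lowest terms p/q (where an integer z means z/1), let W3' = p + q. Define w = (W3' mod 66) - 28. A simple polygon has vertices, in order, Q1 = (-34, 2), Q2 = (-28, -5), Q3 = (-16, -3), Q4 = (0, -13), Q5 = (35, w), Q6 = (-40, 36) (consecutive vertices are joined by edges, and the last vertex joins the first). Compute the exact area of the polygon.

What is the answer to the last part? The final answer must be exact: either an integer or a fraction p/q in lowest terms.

Stage 1: total draws C(14,2) = 91; favorable C(7,2) = 21; P = 3/13; answer 3/13
Stage 2: W1 = 3/13; threaded value p + q = 16; d = 3701; 3701 is prime, so its only divisors are 1 and 3701; sigma = 1 + 3701 = 3702; answer 3702
Stage 3: W2 = 3702; r = 5; total draws C(14,2) = 91; favorable C(5,1)*C(9,1) = 45; P = 45/91; answer 45/91
Stage 4: W3 = 45/91; threaded value p + q = 136; w = -24; cross terms: (-34*-5 - -28*2)=226, (-28*-3 - -16*-5)=4, (-16*-13 - 0*-3)=208, (0*-24 - 35*-13)=455, (35*36 - -40*-24)=300, (-40*2 - -34*36)=1144; twice the area = |2337| = 2337; area = 2337/2; answer 2337/2

2337/2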